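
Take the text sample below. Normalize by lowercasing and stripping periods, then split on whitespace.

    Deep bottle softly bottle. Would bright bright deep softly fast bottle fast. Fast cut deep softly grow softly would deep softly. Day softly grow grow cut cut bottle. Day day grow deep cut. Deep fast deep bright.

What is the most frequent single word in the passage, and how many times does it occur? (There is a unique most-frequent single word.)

"deep", 7 times

Unigram frequencies (highest first):
  deep: 7
  softly: 6
  bottle: 4
  fast: 4
  cut: 4
  grow: 4
  … (3 more, each ≤ 3)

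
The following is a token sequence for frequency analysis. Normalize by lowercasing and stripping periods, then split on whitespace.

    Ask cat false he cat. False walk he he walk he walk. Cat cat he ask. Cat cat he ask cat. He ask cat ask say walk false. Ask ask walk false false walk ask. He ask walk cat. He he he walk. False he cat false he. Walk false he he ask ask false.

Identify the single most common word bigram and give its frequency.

Bigram frequencies (highest first):
  he ask: 5
  ask cat: 4
  false he: 4
  he he: 4
  he walk: 4
  cat he: 4
  … (17 more, each ≤ 4)

"he ask", 5 times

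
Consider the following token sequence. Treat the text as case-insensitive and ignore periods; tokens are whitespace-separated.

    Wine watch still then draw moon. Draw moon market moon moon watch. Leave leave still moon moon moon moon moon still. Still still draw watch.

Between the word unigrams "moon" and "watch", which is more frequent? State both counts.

"moon": 9 occurrences
"watch": 3 occurrences

"moon" (9 vs 3)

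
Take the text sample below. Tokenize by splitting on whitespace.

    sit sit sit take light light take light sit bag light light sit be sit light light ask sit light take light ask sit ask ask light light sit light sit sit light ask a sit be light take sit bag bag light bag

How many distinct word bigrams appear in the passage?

22

44 tokens → 43 bigram windows in total.
Repeated bigrams (each contributes count−1 duplicates):
  light light: 4
  light sit: 4
  sit light: 4
  light ask: 3
  light take: 3
  sit sit: 3
  take light: 3
  ask sit: 2
  … (3 more repeated)
21 duplicate windows → 43 − 21 = 22 distinct.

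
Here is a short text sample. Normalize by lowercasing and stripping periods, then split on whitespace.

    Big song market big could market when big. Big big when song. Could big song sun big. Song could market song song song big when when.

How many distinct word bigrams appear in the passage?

18

26 tokens → 25 bigram windows in total.
Repeated bigrams (each contributes count−1 duplicates):
  big song: 3
  big big: 2
  big when: 2
  could market: 2
  song could: 2
  song song: 2
7 duplicate windows → 25 − 7 = 18 distinct.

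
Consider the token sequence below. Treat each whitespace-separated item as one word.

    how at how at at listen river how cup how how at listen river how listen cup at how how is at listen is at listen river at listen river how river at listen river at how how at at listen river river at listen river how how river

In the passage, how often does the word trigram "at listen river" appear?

Scanning the 47 overlapping trigram windows for "at listen river":
  position 5–7: at listen river
  position 12–14: at listen river
  position 25–27: at listen river
  position 28–30: at listen river
  position 33–35: at listen river
  position 40–42: at listen river
  position 44–46: at listen river

7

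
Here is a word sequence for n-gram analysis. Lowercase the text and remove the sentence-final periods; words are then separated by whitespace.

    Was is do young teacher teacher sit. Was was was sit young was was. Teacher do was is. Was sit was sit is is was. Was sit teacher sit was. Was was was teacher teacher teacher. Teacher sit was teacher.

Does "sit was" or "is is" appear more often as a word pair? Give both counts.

"sit was" (4 vs 1)

"sit was": 4 occurrences
"is is": 1 occurrence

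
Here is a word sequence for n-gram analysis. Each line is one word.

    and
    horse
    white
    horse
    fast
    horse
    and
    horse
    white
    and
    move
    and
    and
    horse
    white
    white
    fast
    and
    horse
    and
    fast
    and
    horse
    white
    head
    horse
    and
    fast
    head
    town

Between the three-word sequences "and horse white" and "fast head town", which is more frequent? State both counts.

"and horse white" (4 vs 1)

"and horse white": 4 occurrences
"fast head town": 1 occurrence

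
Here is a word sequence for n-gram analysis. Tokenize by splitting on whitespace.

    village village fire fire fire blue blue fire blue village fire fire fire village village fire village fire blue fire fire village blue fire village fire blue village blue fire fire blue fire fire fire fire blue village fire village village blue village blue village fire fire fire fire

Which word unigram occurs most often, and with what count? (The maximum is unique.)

Unigram frequencies (highest first):
  fire: 24
  village: 14
  blue: 11

"fire", 24 times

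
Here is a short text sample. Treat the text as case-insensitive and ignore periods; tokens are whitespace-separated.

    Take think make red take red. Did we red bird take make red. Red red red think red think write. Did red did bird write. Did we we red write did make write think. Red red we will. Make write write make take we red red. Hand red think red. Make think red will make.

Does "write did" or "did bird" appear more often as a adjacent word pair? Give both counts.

"write did" (3 vs 1)

"write did": 3 occurrences
"did bird": 1 occurrence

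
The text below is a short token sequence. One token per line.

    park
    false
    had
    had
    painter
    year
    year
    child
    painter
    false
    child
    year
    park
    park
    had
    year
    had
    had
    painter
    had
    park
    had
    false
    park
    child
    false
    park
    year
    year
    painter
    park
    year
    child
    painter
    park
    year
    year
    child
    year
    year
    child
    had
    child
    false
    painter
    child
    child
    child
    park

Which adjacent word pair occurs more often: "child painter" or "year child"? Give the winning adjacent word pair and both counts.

"year child" (4 vs 2)

"child painter": 2 occurrences
"year child": 4 occurrences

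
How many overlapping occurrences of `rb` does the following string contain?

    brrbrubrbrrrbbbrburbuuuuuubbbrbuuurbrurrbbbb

Sliding a length-2 window over the 44 characters (43 positions):
  position 3–4: rb
  position 8–9: rb
  position 12–13: rb
  position 16–17: rb
  position 19–20: rb
  position 30–31: rb
  position 35–36: rb
  position 40–41: rb

8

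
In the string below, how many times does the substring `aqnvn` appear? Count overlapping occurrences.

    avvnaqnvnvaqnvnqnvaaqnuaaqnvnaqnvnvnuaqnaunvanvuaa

4

Sliding a length-5 window over the 50 characters (46 positions):
  position 5–9: aqnvn
  position 11–15: aqnvn
  position 25–29: aqnvn
  position 30–34: aqnvn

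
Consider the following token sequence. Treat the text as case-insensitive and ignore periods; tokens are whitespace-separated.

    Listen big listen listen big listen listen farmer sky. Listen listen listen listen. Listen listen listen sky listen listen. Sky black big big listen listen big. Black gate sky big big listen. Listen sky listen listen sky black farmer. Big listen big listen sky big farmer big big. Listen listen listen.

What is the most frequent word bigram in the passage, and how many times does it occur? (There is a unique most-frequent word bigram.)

Bigram frequencies (highest first):
  listen listen: 14
  big listen: 7
  listen sky: 5
  listen big: 4
  sky listen: 3
  big big: 3
  … (11 more, each ≤ 2)

"listen listen", 14 times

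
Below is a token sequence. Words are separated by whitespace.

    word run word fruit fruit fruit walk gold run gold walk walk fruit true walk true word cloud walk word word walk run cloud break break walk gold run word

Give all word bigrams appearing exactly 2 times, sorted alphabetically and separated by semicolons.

fruit fruit; gold run; run word; walk gold

Bigram counts meeting the condition (exactly 2 times):
  fruit fruit: 2
  gold run: 2
  run word: 2
  walk gold: 2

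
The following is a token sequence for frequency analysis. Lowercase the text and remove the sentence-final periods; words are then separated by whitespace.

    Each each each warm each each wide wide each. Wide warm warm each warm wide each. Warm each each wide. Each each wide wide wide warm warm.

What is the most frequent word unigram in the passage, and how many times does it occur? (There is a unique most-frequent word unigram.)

"each", 12 times

Unigram frequencies (highest first):
  each: 12
  wide: 8
  warm: 7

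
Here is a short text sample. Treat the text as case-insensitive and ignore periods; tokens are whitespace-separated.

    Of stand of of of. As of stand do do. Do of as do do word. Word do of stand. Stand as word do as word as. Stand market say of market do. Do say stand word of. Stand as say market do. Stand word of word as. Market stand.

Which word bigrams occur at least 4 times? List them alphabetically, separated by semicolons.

Bigram counts meeting the condition (at least 4 times):
  do do: 4
  of stand: 4

do do; of stand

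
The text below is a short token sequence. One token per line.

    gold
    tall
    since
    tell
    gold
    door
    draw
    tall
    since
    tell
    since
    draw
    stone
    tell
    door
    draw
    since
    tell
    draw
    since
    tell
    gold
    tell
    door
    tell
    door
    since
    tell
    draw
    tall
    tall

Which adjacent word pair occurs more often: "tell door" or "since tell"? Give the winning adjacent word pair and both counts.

"tell door": 3 occurrences
"since tell": 5 occurrences

"since tell" (5 vs 3)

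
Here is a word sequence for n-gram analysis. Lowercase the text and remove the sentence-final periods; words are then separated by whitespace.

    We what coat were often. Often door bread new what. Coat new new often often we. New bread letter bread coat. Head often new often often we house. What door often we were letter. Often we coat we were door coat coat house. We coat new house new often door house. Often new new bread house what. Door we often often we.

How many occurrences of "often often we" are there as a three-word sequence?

3

Scanning the 60 overlapping trigram windows for "often often we":
  position 14–16: often often we
  position 25–27: often often we
  position 60–62: often often we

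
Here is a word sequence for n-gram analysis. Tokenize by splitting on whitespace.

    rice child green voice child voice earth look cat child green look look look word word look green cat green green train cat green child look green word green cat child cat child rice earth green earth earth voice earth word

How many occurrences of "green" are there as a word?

Scanning the 41 tokens for "green":
  position 3: green
  position 11: green
  position 18: green
  position 20: green
  position 21: green
  position 24: green
  position 27: green
  position 29: green
  position 36: green

9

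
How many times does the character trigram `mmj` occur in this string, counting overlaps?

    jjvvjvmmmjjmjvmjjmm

Sliding a length-3 window over the 19 characters (17 positions):
  position 8–10: mmj

1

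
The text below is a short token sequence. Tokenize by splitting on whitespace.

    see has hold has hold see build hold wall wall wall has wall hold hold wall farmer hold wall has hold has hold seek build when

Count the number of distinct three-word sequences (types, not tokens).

26 tokens → 24 trigram windows in total.
Repeated trigrams (each contributes count−1 duplicates):
  has hold has: 2
  hold has hold: 2
2 duplicate windows → 24 − 2 = 22 distinct.

22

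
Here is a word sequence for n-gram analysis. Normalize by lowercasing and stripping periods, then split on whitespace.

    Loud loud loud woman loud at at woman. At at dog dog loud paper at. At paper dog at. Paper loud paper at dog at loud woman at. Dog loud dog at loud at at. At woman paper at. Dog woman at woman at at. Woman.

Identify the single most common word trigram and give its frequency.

"at at woman", 3 times

Trigram frequencies (highest first):
  at at woman: 3
  loud at at: 2
  at woman at: 2
  woman at at: 2
  loud paper at: 2
  paper at dog: 2
  … (30 more, each ≤ 2)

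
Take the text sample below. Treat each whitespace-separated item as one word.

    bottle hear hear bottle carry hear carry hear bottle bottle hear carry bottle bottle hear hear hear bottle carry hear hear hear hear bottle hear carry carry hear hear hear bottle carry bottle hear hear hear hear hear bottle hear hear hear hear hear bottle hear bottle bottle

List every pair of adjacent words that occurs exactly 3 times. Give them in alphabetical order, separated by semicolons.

bottle bottle; bottle carry; hear carry

Bigram counts meeting the condition (exactly 3 times):
  bottle bottle: 3
  bottle carry: 3
  hear carry: 3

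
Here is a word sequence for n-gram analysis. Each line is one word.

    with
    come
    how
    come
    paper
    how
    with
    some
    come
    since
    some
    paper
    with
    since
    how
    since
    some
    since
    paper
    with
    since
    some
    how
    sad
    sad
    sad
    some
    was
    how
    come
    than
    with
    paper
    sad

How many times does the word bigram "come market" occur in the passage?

0

Scanning the 33 overlapping bigram windows for "come market":
  (none found)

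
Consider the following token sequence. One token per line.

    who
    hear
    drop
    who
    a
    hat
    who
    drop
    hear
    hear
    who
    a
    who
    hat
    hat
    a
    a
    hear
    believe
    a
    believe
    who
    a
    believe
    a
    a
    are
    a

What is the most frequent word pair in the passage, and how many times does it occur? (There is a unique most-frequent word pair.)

"who a", 3 times

Bigram frequencies (highest first):
  who a: 3
  a a: 2
  believe a: 2
  a believe: 2
  who hear: 1
  hear drop: 1
  … (16 more, each ≤ 1)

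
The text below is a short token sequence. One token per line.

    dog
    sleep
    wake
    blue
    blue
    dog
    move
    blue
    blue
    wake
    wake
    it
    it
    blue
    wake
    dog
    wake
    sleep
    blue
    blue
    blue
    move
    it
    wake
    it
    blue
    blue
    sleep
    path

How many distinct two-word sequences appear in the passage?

21

29 tokens → 28 bigram windows in total.
Repeated bigrams (each contributes count−1 duplicates):
  blue blue: 5
  blue wake: 2
  it blue: 2
  wake it: 2
7 duplicate windows → 28 − 7 = 21 distinct.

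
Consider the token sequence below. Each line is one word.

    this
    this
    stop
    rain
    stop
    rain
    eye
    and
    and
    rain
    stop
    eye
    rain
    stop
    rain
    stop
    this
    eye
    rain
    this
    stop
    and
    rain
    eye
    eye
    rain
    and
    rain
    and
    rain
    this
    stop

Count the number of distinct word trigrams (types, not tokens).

32 tokens → 30 trigram windows in total.
Repeated trigrams (each contributes count−1 duplicates):
  rain and rain: 2
  rain stop rain: 2
  rain this stop: 2
  stop rain stop: 2
4 duplicate windows → 30 − 4 = 26 distinct.

26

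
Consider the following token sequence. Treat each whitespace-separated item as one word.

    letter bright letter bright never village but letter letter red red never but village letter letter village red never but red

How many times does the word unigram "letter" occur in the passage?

6

Scanning the 21 tokens for "letter":
  position 1: letter
  position 3: letter
  position 8: letter
  position 9: letter
  position 15: letter
  position 16: letter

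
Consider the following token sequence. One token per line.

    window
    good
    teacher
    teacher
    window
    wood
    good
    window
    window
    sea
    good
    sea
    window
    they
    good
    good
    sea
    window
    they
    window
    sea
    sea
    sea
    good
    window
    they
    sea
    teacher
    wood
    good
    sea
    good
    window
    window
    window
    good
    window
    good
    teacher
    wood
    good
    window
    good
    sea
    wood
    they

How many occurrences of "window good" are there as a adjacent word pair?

4

Scanning the 45 overlapping bigram windows for "window good":
  position 1–2: window good
  position 35–36: window good
  position 37–38: window good
  position 42–43: window good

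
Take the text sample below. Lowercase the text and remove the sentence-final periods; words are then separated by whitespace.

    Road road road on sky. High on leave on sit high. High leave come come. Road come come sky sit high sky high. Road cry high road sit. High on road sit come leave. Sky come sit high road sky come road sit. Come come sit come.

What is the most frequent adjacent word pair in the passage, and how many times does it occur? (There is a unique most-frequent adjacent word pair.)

"sit high", 4 times

Bigram frequencies (highest first):
  sit high: 4
  come come: 3
  high road: 3
  road sit: 3
  sit come: 3
  road road: 2
  … (23 more, each ≤ 2)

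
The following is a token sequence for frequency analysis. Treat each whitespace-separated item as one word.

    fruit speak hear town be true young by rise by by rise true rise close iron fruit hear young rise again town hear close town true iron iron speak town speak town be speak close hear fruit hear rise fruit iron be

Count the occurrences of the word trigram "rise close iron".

Scanning the 40 overlapping trigram windows for "rise close iron":
  position 14–16: rise close iron

1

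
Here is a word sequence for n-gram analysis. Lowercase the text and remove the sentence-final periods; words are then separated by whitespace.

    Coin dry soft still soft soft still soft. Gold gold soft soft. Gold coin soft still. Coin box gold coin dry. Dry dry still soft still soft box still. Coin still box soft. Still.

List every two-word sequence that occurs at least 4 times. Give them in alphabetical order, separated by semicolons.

Bigram counts meeting the condition (at least 4 times):
  soft still: 5
  still soft: 4

soft still; still soft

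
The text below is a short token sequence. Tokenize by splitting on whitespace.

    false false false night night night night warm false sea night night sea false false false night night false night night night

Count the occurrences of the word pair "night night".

7

Scanning the 21 overlapping bigram windows for "night night":
  position 4–5: night night
  position 5–6: night night
  position 6–7: night night
  position 11–12: night night
  position 17–18: night night
  position 20–21: night night
  position 21–22: night night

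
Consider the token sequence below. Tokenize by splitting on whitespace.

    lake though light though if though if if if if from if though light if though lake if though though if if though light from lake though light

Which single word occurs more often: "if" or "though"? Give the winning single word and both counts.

"if": 10 occurrences
"though": 9 occurrences

"if" (10 vs 9)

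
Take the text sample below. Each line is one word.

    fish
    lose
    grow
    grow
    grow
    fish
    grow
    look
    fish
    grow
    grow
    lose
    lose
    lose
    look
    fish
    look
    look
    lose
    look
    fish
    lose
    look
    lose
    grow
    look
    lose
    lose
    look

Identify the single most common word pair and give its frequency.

"lose look", 4 times

Bigram frequencies (highest first):
  lose look: 4
  grow grow: 3
  look fish: 3
  lose lose: 3
  look lose: 3
  fish lose: 2
  … (7 more, each ≤ 2)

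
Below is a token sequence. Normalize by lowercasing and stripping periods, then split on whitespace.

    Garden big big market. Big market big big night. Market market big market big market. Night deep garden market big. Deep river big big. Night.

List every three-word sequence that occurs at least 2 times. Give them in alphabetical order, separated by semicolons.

big big night; big market big; market big market

Trigram counts meeting the condition (at least 2 times):
  big big night: 2
  big market big: 3
  market big market: 3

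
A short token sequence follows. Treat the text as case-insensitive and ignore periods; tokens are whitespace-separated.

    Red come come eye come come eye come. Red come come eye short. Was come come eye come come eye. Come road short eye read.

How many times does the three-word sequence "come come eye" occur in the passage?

5

Scanning the 23 overlapping trigram windows for "come come eye":
  position 2–4: come come eye
  position 5–7: come come eye
  position 10–12: come come eye
  position 15–17: come come eye
  position 18–20: come come eye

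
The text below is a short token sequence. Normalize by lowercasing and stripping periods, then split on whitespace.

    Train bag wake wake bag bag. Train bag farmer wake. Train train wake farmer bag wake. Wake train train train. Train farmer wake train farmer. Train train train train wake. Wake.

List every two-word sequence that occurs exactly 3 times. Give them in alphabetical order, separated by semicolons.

wake train; wake wake

Bigram counts meeting the condition (exactly 3 times):
  wake train: 3
  wake wake: 3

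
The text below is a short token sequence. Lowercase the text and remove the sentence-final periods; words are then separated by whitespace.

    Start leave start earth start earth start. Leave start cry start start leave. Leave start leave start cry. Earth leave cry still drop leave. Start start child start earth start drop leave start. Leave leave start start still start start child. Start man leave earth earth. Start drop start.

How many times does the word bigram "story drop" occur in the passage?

Scanning the 48 overlapping bigram windows for "story drop":
  (none found)

0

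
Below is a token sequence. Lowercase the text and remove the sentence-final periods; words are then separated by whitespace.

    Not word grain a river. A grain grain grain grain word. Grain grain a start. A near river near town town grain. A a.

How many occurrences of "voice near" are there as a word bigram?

Scanning the 23 overlapping bigram windows for "voice near":
  (none found)

0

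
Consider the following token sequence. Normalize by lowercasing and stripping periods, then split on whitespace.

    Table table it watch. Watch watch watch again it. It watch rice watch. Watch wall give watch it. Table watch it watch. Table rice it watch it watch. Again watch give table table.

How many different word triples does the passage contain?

33 tokens → 31 trigram windows in total.
Repeated trigrams (each contributes count−1 duplicates):
  watch it watch: 2
  watch watch watch: 2
2 duplicate windows → 31 − 2 = 29 distinct.

29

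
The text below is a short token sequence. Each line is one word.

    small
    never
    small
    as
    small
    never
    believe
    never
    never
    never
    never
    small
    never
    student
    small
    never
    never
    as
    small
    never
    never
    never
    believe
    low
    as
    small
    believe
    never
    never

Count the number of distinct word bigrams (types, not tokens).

13

29 tokens → 28 bigram windows in total.
Repeated bigrams (each contributes count−1 duplicates):
  never never: 7
  small never: 5
  as small: 3
  believe never: 2
  never believe: 2
  never small: 2
15 duplicate windows → 28 − 15 = 13 distinct.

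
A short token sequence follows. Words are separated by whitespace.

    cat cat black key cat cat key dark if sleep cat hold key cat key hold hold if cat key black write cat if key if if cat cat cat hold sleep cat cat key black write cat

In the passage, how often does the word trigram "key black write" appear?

Scanning the 36 overlapping trigram windows for "key black write":
  position 20–22: key black write
  position 35–37: key black write

2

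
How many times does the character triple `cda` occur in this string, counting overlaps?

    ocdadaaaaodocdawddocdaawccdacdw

4

Sliding a length-3 window over the 31 characters (29 positions):
  position 2–4: cda
  position 13–15: cda
  position 20–22: cda
  position 26–28: cda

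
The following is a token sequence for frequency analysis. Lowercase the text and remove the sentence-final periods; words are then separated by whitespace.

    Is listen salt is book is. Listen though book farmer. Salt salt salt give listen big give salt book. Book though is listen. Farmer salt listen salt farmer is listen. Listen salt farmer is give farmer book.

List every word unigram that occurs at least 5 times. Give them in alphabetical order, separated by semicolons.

book; farmer; is; listen; salt

Unigram counts meeting the condition (at least 5 times):
  book: 5
  farmer: 5
  is: 6
  listen: 7
  salt: 8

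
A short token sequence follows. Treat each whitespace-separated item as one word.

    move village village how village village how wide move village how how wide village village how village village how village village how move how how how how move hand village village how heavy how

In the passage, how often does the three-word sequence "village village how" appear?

6

Scanning the 32 overlapping trigram windows for "village village how":
  position 2–4: village village how
  position 5–7: village village how
  position 14–16: village village how
  position 17–19: village village how
  position 20–22: village village how
  position 30–32: village village how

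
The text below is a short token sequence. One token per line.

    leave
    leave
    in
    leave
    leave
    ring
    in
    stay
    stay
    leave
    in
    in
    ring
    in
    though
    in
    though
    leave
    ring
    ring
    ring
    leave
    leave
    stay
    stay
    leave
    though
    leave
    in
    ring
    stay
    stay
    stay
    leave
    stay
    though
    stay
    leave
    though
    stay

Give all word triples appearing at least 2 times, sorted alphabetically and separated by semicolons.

stay leave though; stay stay leave

Trigram counts meeting the condition (at least 2 times):
  stay leave though: 2
  stay stay leave: 3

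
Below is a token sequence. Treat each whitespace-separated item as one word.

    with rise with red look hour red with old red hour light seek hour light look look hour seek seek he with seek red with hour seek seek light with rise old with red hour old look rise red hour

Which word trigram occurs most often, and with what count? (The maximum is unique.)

"hour seek seek", 2 times

Trigram frequencies (highest first):
  hour seek seek: 2
  with rise with: 1
  rise with red: 1
  with red look: 1
  red look hour: 1
  look hour red: 1
  … (31 more, each ≤ 1)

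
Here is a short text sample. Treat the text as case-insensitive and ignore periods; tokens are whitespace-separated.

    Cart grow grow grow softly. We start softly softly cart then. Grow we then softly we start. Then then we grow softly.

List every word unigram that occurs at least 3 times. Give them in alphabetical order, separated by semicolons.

grow; softly; then; we

Unigram counts meeting the condition (at least 3 times):
  grow: 5
  softly: 5
  then: 4
  we: 4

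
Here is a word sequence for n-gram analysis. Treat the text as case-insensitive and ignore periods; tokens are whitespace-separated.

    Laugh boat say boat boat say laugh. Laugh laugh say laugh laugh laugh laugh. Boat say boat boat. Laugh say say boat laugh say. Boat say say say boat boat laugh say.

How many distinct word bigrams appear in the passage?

9

32 tokens → 31 bigram windows in total.
Repeated bigrams (each contributes count−1 duplicates):
  laugh laugh: 5
  say boat: 5
  boat say: 4
  laugh say: 4
  boat boat: 3
  boat laugh: 3
  say say: 3
  laugh boat: 2
  … (1 more repeated)
22 duplicate windows → 31 − 22 = 9 distinct.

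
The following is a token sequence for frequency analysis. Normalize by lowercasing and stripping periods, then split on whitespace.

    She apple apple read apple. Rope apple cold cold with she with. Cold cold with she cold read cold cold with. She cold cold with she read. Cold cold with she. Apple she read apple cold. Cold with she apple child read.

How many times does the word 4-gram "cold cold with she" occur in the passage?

Scanning the 39 overlapping 4-gram windows for "cold cold with she":
  position 8–11: cold cold with she
  position 13–16: cold cold with she
  position 19–22: cold cold with she
  position 23–26: cold cold with she
  position 28–31: cold cold with she
  position 36–39: cold cold with she

6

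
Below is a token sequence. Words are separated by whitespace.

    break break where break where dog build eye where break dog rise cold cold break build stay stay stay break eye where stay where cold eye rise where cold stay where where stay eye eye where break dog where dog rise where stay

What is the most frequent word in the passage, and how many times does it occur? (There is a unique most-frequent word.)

Unigram frequencies (highest first):
  where: 11
  break: 7
  stay: 7
  eye: 5
  dog: 4
  cold: 4
  … (2 more, each ≤ 3)

"where", 11 times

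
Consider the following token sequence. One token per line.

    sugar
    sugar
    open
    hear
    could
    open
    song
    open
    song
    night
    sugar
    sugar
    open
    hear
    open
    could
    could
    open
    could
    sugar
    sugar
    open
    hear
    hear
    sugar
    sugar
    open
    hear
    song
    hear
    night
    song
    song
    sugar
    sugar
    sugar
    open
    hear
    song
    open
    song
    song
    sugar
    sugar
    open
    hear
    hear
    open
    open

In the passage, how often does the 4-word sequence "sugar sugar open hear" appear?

6

Scanning the 46 overlapping 4-gram windows for "sugar sugar open hear":
  position 1–4: sugar sugar open hear
  position 11–14: sugar sugar open hear
  position 20–23: sugar sugar open hear
  position 25–28: sugar sugar open hear
  position 35–38: sugar sugar open hear
  position 43–46: sugar sugar open hear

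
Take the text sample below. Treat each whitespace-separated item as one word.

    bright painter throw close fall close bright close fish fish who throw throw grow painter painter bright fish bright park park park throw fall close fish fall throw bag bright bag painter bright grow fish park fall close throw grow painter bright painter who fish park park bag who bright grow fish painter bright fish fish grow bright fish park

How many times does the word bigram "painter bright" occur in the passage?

Scanning the 59 overlapping bigram windows for "painter bright":
  position 16–17: painter bright
  position 32–33: painter bright
  position 41–42: painter bright
  position 53–54: painter bright

4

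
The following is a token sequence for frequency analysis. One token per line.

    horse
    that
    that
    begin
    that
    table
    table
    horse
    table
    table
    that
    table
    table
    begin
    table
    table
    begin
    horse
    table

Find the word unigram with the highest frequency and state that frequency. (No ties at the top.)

Unigram frequencies (highest first):
  table: 9
  that: 4
  horse: 3
  begin: 3

"table", 9 times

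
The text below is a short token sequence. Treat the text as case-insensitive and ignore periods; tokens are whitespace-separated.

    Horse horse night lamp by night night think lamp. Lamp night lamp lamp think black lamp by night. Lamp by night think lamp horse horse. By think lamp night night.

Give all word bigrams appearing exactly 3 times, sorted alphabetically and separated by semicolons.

Bigram counts meeting the condition (exactly 3 times):
  by night: 3
  lamp by: 3
  night lamp: 3
  think lamp: 3

by night; lamp by; night lamp; think lamp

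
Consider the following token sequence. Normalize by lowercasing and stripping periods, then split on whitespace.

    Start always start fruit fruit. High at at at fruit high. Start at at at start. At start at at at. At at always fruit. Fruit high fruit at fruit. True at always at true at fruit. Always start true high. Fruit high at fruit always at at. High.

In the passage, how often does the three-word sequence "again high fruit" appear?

Scanning the 47 overlapping trigram windows for "again high fruit":
  (none found)

0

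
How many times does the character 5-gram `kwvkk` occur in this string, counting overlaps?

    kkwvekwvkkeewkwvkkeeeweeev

Sliding a length-5 window over the 26 characters (22 positions):
  position 6–10: kwvkk
  position 14–18: kwvkk

2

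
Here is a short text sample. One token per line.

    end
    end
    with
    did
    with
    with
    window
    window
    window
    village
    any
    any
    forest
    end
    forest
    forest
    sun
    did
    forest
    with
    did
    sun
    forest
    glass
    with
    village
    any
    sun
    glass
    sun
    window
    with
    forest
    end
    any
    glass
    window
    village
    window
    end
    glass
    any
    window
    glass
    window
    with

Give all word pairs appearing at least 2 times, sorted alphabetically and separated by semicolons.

forest end; glass window; village any; window village; window window; window with; with did

Bigram counts meeting the condition (at least 2 times):
  forest end: 2
  glass window: 2
  village any: 2
  window village: 2
  window window: 2
  window with: 2
  with did: 2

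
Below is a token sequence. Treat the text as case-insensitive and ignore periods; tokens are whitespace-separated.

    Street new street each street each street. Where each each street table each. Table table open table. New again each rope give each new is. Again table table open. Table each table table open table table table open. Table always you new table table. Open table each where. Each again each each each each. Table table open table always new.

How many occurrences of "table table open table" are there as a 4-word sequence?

Scanning the 57 overlapping 4-gram windows for "table table open table":
  position 14–17: table table open table
  position 27–30: table table open table
  position 32–35: table table open table
  position 36–39: table table open table
  position 43–46: table table open table
  position 55–58: table table open table

6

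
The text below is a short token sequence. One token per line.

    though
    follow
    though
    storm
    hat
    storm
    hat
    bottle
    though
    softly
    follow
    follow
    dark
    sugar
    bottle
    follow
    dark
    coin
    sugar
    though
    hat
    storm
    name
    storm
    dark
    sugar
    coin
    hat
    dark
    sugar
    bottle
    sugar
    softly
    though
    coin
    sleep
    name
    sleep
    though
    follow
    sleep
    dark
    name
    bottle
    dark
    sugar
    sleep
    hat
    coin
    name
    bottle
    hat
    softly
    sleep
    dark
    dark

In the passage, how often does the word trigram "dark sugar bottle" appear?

Scanning the 54 overlapping trigram windows for "dark sugar bottle":
  position 13–15: dark sugar bottle
  position 29–31: dark sugar bottle

2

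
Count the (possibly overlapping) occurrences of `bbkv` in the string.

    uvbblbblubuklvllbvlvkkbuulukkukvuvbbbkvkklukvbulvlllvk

Sliding a length-4 window over the 54 characters (51 positions):
  position 36–39: bbkv

1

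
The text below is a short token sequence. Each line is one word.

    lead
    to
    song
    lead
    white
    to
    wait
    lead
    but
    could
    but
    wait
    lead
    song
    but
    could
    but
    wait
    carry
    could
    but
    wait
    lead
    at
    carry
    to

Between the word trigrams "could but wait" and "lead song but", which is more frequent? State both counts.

"could but wait" (3 vs 1)

"could but wait": 3 occurrences
"lead song but": 1 occurrence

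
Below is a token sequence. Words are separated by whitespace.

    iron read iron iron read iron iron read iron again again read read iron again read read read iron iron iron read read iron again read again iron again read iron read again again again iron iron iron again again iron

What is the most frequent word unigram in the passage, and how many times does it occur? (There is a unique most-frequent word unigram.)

"iron", 17 times

Unigram frequencies (highest first):
  iron: 17
  read: 13
  again: 11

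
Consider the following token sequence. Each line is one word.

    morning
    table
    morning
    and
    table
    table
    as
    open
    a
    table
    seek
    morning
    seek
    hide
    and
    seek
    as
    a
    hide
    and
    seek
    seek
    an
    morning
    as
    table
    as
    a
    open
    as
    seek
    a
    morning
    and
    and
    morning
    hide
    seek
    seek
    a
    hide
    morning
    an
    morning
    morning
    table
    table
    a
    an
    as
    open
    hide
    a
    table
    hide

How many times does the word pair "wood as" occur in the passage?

Scanning the 54 overlapping bigram windows for "wood as":
  (none found)

0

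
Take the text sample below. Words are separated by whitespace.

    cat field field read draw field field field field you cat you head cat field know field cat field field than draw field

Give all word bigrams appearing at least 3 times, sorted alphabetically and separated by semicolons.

Bigram counts meeting the condition (at least 3 times):
  cat field: 3
  field field: 5

cat field; field field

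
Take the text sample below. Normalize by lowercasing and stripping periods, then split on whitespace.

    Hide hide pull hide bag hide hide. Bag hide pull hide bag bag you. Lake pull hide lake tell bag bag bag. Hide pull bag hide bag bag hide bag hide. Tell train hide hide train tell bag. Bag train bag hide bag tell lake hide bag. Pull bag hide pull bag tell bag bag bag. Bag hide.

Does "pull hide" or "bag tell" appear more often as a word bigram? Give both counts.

"pull hide" (3 vs 2)

"pull hide": 3 occurrences
"bag tell": 2 occurrences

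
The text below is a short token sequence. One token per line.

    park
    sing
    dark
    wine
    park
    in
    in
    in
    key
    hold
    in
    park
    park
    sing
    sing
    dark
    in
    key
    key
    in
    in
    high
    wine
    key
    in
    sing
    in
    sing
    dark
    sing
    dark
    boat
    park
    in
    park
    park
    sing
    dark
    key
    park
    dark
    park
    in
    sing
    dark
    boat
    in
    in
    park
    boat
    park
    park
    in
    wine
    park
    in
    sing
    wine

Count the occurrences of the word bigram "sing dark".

6

Scanning the 57 overlapping bigram windows for "sing dark":
  position 2–3: sing dark
  position 15–16: sing dark
  position 28–29: sing dark
  position 30–31: sing dark
  position 37–38: sing dark
  position 44–45: sing dark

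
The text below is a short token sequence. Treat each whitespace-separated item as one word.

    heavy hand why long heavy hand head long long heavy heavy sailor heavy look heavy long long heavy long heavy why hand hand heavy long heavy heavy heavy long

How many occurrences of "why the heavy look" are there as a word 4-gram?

Scanning the 26 overlapping 4-gram windows for "why the heavy look":
  (none found)

0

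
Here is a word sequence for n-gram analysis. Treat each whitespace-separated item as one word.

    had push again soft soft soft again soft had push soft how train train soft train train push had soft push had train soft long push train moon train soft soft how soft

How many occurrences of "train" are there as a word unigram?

7

Scanning the 33 tokens for "train":
  position 13: train
  position 14: train
  position 16: train
  position 17: train
  position 23: train
  position 27: train
  position 29: train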